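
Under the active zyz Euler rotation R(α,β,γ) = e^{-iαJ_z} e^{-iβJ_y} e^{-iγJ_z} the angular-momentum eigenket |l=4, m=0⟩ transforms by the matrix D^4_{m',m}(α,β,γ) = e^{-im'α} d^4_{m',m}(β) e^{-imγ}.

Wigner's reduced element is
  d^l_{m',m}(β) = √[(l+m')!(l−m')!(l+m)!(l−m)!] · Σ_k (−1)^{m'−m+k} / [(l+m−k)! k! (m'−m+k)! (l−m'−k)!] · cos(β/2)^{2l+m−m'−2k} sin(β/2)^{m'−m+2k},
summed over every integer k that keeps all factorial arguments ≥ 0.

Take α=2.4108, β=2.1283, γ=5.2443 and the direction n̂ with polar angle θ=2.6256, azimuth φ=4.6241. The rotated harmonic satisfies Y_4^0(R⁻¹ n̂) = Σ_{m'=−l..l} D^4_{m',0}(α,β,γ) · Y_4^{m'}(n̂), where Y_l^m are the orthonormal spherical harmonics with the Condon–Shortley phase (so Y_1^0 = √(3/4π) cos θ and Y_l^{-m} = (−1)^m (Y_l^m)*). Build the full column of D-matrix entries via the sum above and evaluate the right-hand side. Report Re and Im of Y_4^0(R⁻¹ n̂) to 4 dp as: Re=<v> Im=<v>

Re=0.1854 Im=0.0000

Need the full column D^4_{m',0} for m'=−4..4 at α=2.4108, β=2.1283, γ=5.2443.
cos(β/2)=0.485248, sin(β/2)=0.874377
d^4_{-4,0}: single k=4 term ⇒ +0.271142;  D = -0.264700-0.058754i
d^4_{-3,0}: k∈[3..4] ⇒ +0.212803 -0.690951 = -0.478149;  D = -0.278436-0.388715i
d^4_{-2,0}: k∈[2..4] ⇒ +0.094689 -0.819857 +0.998251 = +0.273083;  D = +0.029764-0.271456i
d^4_{-1,0}: k∈[1..4] ⇒ +0.024772 -0.482591 +1.566930 -0.847947 = +0.261164;  D = -0.194474+0.174316i
d^4_{0,0}: k∈[0..4] ⇒ +0.003074 -0.159697 +1.166677 -1.683598 +0.341656 = -0.331889;  D = -0.331889+0.000000i
d^4_{1,0}: k∈[0..3] ⇒ -0.024772 +0.482591 -1.566930 +0.847947 = -0.261164;  D = +0.194474+0.174316i
d^4_{2,0}: k∈[0..2] ⇒ +0.094689 -0.819857 +0.998251 = +0.273083;  D = +0.029764+0.271456i
d^4_{3,0}: k∈[0..1] ⇒ -0.212803 +0.690951 = +0.478149;  D = +0.278436-0.388715i
d^4_{4,0}: single k=0 term ⇒ +0.271142;  D = -0.264700+0.058754i
Y_4^{m'}(θ=2.6256,φ=4.6241) and Σ D·Y over m':
  (-0.2647-0.0588i)·(+0.0246+0.0091i)  (-0.2784-0.3887i)·(-0.0342+0.1262i)  (+0.0298-0.2715i)·(-0.3444-0.0615i)  (-0.1945+0.1743i)·(+0.0411-0.4643i)  (-0.3319+0.0000i)·(+0.0356+0.0000i)  (+0.1945+0.1743i)·(-0.0411-0.4643i)  (+0.0298+0.2715i)·(-0.3444+0.0615i)  (+0.2784-0.3887i)·(+0.0342+0.1262i)  (-0.2647+0.0588i)·(+0.0246-0.0091i)
Y_4^0(R⁻¹ n̂) = +0.185429-0.000000i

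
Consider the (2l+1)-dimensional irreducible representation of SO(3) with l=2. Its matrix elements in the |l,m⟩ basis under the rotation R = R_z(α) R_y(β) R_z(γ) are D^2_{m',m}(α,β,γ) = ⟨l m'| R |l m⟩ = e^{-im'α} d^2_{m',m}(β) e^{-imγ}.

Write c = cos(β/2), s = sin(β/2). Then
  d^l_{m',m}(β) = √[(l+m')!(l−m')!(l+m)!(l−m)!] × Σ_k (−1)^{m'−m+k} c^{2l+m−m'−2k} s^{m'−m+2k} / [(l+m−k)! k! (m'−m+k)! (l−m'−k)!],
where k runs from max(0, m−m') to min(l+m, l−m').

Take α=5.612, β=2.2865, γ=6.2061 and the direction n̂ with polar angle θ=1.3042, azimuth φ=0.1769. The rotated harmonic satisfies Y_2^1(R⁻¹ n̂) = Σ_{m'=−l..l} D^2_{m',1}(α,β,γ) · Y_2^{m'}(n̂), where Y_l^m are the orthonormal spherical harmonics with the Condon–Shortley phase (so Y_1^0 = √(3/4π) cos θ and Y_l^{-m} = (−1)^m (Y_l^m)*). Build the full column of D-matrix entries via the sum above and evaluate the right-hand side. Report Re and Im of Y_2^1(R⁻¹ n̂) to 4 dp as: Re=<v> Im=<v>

Re=0.1601 Im=-0.1607

Need the full column D^2_{m',1} for m'=−2..2 at α=5.612, β=2.2865, γ=6.2061.
cos(β/2)=0.414639, sin(β/2)=0.909986
d^2_{-2,1}: single k=3 term ⇒ +0.624891;  D = +0.187955-0.595955i
d^2_{-1,1}: k∈[2..3] ⇒ +0.427102 -0.685707 = -0.258605;  D = -0.214294+0.144758i
d^2_{0,1}: k∈[1..2] ⇒ +0.158899 -0.765332 = -0.606433;  D = -0.604632-0.046701i
d^2_{1,1}: k∈[0..1] ⇒ +0.029558 -0.427102 = -0.397543;  D = -0.291346-0.270477i
d^2_{2,1}: single k=0 term ⇒ -0.129741;  D = -0.019560-0.128258i
Y_2^{m'}(θ=1.3042,φ=0.1769) and Σ D·Y over m':
  (+0.1880-0.5960i)·(+0.3372-0.1245i)  (-0.2143+0.1448i)·(+0.1933-0.0346i)  (-0.6046-0.0467i)·(-0.2497+0.0000i)  (-0.2913-0.2705i)·(-0.1933-0.0346i)  (-0.0196-0.1283i)·(+0.3372+0.1245i)
Y_2^1(R⁻¹ n̂) = +0.160073-0.160662i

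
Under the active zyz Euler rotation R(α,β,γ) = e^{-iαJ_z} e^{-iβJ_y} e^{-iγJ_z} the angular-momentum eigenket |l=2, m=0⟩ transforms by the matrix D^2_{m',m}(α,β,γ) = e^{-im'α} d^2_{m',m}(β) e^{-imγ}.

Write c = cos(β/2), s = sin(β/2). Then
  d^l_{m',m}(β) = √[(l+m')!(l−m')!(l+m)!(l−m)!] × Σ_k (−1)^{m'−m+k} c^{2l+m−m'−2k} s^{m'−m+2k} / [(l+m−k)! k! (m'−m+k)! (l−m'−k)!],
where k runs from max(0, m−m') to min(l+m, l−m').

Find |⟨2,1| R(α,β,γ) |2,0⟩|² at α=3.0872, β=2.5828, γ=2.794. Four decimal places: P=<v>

P=0.3031

D^2_{1,0}(3.0872,2.5828,2.794) = e^{-i·1·3.0872}·d^2_{1,0}(2.5828)·e^{-i·0·2.794}. Compute d first:
c=cos(2.5828/2)=0.275775, s=sin(2.5828/2)=0.961222; N=√[6·1·2·2]=4.898979
k∈{0,1} keeps every argument non-negative
  k=0: (−1)^1·4.8990/(2)·0.2758^3·0.9612^1 = -0.049382
  k=1: (−1)^2·4.8990/(2)·0.2758^1·0.9612^3 = +0.599933
d^2_{1,0}(2.5828) = -0.049382 +0.599933 = +0.550551
|D^2_{1,0}|² = |d^2_{1,0}(β)|² = (+0.550551)² = 0.303106 (the z-rotation phases have unit modulus)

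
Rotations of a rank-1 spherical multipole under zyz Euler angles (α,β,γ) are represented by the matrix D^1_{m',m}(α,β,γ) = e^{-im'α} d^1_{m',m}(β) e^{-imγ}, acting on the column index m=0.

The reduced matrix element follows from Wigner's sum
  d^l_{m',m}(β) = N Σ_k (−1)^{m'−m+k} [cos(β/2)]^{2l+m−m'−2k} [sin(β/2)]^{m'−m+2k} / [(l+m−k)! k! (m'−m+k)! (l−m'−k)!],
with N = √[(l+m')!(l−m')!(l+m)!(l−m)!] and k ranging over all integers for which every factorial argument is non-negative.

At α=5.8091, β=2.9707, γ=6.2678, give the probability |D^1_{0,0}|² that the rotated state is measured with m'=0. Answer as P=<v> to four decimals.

D^1_{0,0}(5.8091,2.9707,6.2678) = e^{-i·0·5.8091}·d^1_{0,0}(2.9707)·e^{-i·0·6.2678}. Compute d first:
Half-angle: c=0.085342, s=0.996352. N=√(1·1·1·1)=1.000000
k∈{0,1} keeps every argument non-negative
  k=0: (−1)^0·1.0000/(1)·0.0853^2·0.9964^0 = +0.007283
  k=1: (−1)^1·1.0000/(1)·0.0853^0·0.9964^2 = -0.992717
d^1_{0,0}(2.9707) = +0.007283 -0.992717 = -0.985433
|D^1_{0,0}|² = |d^1_{0,0}(β)|² = (-0.985433)² = 0.971079 (the z-rotation phases have unit modulus)

P=0.9711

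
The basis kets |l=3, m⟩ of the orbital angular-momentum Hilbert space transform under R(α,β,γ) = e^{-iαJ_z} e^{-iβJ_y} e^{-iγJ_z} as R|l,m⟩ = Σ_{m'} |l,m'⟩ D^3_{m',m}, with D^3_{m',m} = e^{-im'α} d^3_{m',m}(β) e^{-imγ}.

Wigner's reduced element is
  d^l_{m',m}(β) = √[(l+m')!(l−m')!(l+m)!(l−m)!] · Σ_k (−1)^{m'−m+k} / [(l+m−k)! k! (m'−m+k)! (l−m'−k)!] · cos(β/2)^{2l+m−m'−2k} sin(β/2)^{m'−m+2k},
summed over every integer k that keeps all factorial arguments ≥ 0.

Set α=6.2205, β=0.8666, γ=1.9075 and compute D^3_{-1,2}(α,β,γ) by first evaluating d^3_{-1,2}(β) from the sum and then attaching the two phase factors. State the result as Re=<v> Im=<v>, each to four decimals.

Split into d^3_{-1,2}(β=0.8666) × two z-phases.
c=cos(0.8666/2)=0.907585, s=sin(0.8666/2)=0.419868; N=√[2·24·120·1]=75.894664
Admissible k: 3..4 (factorial args all ≥0)
  k=3: (−1)^0·75.8947/(12)·0.9076^3·0.4199^3 = +0.349970
  k=4: (−1)^1·75.8947/(24)·0.9076^1·0.4199^5 = -0.037450
d^3_{-1,2}(0.8666) = +0.349970 -0.037450 = +0.312520
Attach z-rotation phases: D = e^{-i(-1)(6.2205)}·(+0.312520)·e^{-i(2)(1.9075)} = -0.231608+0.209825i

Re=-0.2316 Im=0.2098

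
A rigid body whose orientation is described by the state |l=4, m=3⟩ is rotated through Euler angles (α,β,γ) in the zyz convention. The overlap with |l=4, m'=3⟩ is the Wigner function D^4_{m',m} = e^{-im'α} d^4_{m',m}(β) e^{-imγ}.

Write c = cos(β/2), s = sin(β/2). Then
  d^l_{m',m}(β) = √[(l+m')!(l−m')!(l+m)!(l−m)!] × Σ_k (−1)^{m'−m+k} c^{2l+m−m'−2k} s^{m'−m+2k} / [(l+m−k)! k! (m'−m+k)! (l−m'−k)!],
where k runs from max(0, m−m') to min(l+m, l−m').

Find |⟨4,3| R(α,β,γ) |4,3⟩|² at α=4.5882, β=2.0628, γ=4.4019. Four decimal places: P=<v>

D^4_{3,3}(4.5882,2.0628,4.4019) = e^{-i·3·4.5882}·d^4_{3,3}(2.0628)·e^{-i·3·4.4019}. Compute d first:
Half-angle: c=0.513618, s=0.858019. N=√(5040·1·5040·1)=5040.000000
The bounds max(0,m−m')=0 and min(l+m,l−m')=1 give 2 terms
  k=0: (−1)^0·5040.0000/(5040)·0.5136^8·0.8580^0 = +0.004843
  k=1: (−1)^1·5040.0000/(720)·0.5136^6·0.8580^2 = -0.094609
d^4_{3,3}(2.0628) = +0.004843 -0.094609 = -0.089766
|D^4_{3,3}|² = |d^4_{3,3}(β)|² = (-0.089766)² = 0.008058 (the z-rotation phases have unit modulus)

P=0.0081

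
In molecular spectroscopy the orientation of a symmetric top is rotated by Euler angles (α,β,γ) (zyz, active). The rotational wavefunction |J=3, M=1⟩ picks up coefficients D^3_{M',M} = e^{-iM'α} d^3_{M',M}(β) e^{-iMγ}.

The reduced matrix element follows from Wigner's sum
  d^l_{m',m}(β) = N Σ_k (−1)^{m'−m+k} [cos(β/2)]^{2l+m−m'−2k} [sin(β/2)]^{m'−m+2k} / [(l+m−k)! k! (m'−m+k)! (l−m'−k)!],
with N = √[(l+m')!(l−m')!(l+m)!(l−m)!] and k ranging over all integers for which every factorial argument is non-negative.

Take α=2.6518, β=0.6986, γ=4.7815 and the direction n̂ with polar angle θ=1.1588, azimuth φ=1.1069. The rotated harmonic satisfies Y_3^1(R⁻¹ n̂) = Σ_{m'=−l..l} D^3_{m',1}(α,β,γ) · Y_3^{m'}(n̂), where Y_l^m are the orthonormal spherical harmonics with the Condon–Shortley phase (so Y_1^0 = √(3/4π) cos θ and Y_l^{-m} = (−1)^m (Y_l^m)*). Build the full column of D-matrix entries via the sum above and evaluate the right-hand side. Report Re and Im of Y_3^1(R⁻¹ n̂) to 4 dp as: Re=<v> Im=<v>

Need the full column D^3_{m',1} for m'=−3..3 at α=2.6518, β=0.6986, γ=4.7815.
cos(β/2)=0.939613, sin(β/2)=0.342240
d^3_{-3,1}: single k=4 term ⇒ +0.046910;  D = -0.046886-0.001515i
d^3_{-2,1}: k∈[3..4] ⇒ +0.210315 -0.013951 = +0.196364;  D = +0.170203+0.097927i
d^3_{-1,1}: k∈[2..4] ⇒ +0.547783 -0.096897 +0.001607 = +0.452492;  D = -0.239937-0.383640i
d^3_{0,1}: k∈[1..3] ⇒ +0.868292 -0.345582 +0.015282 = +0.537992;  D = +0.037152+0.536708i
d^3_{1,1}: k∈[0..2] ⇒ +0.688165 -0.730377 +0.072673 = +0.030461;  D = +0.012440-0.027805i
d^3_{2,1}: k∈[0..1] ⇒ -0.792638 +0.210315 = -0.582324;  D = +0.459916-0.357181i
d^3_{3,1}: single k=0 term ⇒ +0.353592;  D = +0.348463-0.060006i
Y_3^{m'}(θ=1.1588,φ=1.1069) and Σ D·Y over m':
  (-0.0469-0.0015i)·(-0.3159+0.0572i)  (+0.1702+0.0979i)·(-0.2060-0.2750i)  (-0.2399-0.3836i)·(-0.0263+0.0525i)  (+0.0372+0.5367i)·(-0.3285+0.0000i)  (+0.0124-0.0278i)·(+0.0263+0.0525i)  (+0.4599-0.3572i)·(-0.2060+0.2750i)  (+0.3485-0.0600i)·(+0.3159+0.0572i)
Y_3^1(R⁻¹ n̂) = +0.139752-0.047045i

Re=0.1398 Im=-0.0470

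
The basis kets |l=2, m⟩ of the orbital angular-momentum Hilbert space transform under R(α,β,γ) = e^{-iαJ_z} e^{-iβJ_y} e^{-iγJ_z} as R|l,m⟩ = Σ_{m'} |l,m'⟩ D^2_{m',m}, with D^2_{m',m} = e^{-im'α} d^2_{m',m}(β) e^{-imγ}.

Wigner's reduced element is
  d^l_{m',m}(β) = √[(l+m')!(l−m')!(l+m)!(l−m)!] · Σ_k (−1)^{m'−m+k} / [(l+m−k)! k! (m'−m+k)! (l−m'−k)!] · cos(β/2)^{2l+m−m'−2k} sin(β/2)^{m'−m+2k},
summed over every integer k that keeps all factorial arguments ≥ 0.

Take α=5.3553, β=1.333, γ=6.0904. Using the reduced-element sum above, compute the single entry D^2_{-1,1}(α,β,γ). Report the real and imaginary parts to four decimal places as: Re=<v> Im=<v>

Re=0.4171 Im=-0.3771

Split into d^2_{-1,1}(β=1.333) × two z-phases.
With c≡cos(β/2)=0.785990 and s≡sin(β/2)=0.618239, N=[1·6·6·1]^{1/2}=6.000000
Admissible k: 2..3 (factorial args all ≥0)
  k=2: (−1)^0·6.0000/(2)·0.7860^2·0.6182^2 = +0.708383
  k=3: (−1)^1·6.0000/(6)·0.7860^0·0.6182^4 = -0.146092
d^2_{-1,1}(1.333) = +0.708383 -0.146092 = +0.562292
Attach z-rotation phases: D = e^{-i(-1)(5.3553)}·(+0.562292)·e^{-i(1)(6.0904)} = +0.417087-0.377107i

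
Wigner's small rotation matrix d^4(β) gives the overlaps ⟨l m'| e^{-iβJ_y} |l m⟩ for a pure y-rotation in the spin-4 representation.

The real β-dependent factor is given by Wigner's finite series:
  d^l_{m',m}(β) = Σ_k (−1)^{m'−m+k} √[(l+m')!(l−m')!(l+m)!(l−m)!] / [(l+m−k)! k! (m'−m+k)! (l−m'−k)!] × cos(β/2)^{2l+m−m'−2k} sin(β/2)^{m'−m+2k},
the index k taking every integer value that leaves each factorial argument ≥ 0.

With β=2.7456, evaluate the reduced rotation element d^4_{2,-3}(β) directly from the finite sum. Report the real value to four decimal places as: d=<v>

d^4_{2,-3}(β=2.7456) via Wigner's sum:
Half-angle: c=0.196705, s=0.980463. N=√(720·2·1·5040)=2693.993318
Admissible k: 0..1 (factorial args all ≥0)
  k=0: (−1)^5·2693.9933/(240)·0.1967^3·0.9805^5 = -0.077408
  k=1: (−1)^6·2693.9933/(720)·0.1967^1·0.9805^7 = +0.641058
d^4_{2,-3}(2.7456) = -0.077408 +0.641058 = +0.563650

d=0.5636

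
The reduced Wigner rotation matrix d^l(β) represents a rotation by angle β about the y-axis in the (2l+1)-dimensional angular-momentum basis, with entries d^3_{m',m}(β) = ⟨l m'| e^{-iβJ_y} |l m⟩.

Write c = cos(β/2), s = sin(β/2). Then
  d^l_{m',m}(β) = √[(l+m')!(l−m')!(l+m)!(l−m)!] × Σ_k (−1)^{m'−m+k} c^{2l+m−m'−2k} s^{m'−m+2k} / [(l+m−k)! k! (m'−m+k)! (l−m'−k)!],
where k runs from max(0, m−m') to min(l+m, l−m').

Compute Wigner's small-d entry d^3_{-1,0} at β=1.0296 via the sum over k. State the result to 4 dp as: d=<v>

d=0.1213

d^3_{-1,0}(β=1.0296) via Wigner's sum:
Half-angle: c=0.870391, s=0.492361. N=√(2·24·6·6)=41.569219
k: max(0,(0)−(-1))=1 … min(3+(0),3−(-1))=3
  k=1: (−1)^0·41.5692/(12)·0.8704^5·0.4924^1 = +0.852014
  k=2: (−1)^1·41.5692/(4)·0.8704^3·0.4924^3 = -0.817910
  k=3: (−1)^2·41.5692/(12)·0.8704^1·0.4924^5 = +0.087241
d^3_{-1,0}(1.0296) = +0.852014 -0.817910 +0.087241 = +0.121345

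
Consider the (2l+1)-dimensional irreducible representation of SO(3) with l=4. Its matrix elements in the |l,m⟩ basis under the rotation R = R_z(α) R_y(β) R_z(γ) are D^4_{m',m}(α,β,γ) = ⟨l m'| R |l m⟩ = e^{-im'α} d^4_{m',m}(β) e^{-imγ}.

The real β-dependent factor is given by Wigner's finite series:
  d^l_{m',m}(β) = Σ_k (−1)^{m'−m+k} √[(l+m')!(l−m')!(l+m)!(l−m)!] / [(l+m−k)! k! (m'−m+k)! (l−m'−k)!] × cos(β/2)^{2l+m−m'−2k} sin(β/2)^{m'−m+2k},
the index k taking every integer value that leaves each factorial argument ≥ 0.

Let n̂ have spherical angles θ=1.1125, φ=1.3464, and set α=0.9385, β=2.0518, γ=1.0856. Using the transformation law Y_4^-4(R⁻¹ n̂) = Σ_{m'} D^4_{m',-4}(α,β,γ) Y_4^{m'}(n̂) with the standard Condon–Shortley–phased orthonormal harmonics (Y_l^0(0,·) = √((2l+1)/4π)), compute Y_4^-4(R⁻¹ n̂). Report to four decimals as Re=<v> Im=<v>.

Re=0.2267 Im=-0.0497

Need the full column D^4_{m',-4} for m'=−4..4 at α=0.9385, β=2.0518, γ=1.0856.
cos(β/2)=0.518329, sin(β/2)=0.855181
d^4_{-4,-4}: single k=0 term ⇒ +0.005210;  D = -0.001251+0.005058i
d^4_{-3,-4}: single k=0 term ⇒ -0.024313;  D = -0.015590-0.018657i
d^4_{-2,-4}: single k=0 term ⇒ +0.075046;  D = +0.074894-0.004784i
d^4_{-1,-4}: single k=0 term ⇒ -0.175105;  D = -0.094272+0.147561i
d^4_{0,-4}: single k=0 term ⇒ +0.323002;  D = -0.116799-0.301145i
d^4_{1,-4}: single k=0 term ⇒ -0.476653;  D = +0.460348+0.123601i
d^4_{2,-4}: single k=0 term ⇒ +0.556082;  D = -0.433723+0.348012i
d^4_{3,-4}: single k=0 term ⇒ -0.490408;  D = -0.021520-0.489935i
d^4_{4,-4}: single k=0 term ⇒ +0.286065;  D = +0.237957+0.158775i
Y_4^{m'}(θ=1.1125,φ=1.3464) and Σ D·Y over m':
  (-0.0013+0.0051i)·(+0.1785+0.2238i)  (-0.0156-0.0187i)·(-0.2490+0.3123i)  (+0.0749-0.0048i)·(-0.0897-0.0432i)  (-0.0943+0.1476i)·(-0.0681+0.2983i)  (-0.1168-0.3011i)·(-0.1620+0.0000i)  (+0.4603+0.1236i)·(+0.0681+0.2983i)  (-0.4337+0.3480i)·(-0.0897+0.0432i)  (-0.0215-0.4899i)·(+0.2490+0.3123i)  (+0.2380+0.1588i)·(+0.1785-0.2238i)
Y_4^-4(R⁻¹ n̂) = +0.226742-0.049685i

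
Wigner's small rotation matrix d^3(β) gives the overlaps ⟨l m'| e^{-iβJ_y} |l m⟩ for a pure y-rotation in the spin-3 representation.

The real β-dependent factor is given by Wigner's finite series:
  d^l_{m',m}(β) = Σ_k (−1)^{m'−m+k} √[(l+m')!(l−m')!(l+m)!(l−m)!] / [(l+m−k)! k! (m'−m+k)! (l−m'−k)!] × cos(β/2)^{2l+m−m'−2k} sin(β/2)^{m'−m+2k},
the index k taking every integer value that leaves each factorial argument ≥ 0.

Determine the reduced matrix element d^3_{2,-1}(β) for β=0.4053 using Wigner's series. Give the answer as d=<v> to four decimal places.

d^3_{2,-1}(β=0.4053) via Wigner's sum:
c=cos(0.4053/2)=0.979537, s=sin(0.4053/2)=0.201266; N=√[120·1·2·24]=75.894664
k: max(0,(-1)−(2))=0 … min(3+(-1),3−(2))=1
  k=0: (−1)^3·75.8947/(12)·0.9795^3·0.2013^3 = -0.048462
  k=1: (−1)^4·75.8947/(24)·0.9795^1·0.2013^5 = +0.001023
d^3_{2,-1}(0.4053) = -0.048462 +0.001023 = -0.047439

d=-0.0474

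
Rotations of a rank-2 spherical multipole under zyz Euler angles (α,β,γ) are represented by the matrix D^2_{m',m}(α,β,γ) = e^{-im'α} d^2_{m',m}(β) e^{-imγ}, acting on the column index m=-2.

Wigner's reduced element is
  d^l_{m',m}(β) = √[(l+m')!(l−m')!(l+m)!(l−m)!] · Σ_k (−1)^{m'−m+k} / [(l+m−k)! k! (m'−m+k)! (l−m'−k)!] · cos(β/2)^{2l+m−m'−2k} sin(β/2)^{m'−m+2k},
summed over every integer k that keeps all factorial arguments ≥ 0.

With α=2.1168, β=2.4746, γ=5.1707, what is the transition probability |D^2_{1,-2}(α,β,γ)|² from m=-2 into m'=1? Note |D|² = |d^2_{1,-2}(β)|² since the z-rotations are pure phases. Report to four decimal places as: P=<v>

P=0.3051

First d^2_{1,-2}(β=2.4746), then the phase factors e^{-i(1)α} and e^{-i(-2)γ}:
Half-angle: c=0.327349, s=0.944904. N=√(6·1·1·24)=12.000000
The bounds max(0,m−m')=0 and min(l+m,l−m')=0 give 1 term
  k=0: (−1)^3·12.0000/(6)·0.3273^1·0.9449^3 = -0.552336
d^2_{1,-2}(2.4746) = -0.552336
|D^2_{1,-2}|² = |d^2_{1,-2}(β)|² = (-0.552336)² = 0.305075 (the z-rotation phases have unit modulus)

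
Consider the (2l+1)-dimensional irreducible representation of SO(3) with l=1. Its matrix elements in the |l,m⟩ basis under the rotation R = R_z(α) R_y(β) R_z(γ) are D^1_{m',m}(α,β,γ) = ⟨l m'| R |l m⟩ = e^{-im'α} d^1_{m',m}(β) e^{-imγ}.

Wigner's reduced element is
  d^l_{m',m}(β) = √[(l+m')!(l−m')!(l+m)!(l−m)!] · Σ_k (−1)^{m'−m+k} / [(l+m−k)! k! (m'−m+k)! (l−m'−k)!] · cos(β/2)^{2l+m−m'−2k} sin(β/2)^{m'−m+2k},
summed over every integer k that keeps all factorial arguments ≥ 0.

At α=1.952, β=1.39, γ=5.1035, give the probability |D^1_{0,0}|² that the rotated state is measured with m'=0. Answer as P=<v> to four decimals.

P=0.0323

First d^1_{0,0}(β=1.39), then the phase factors e^{-i(0)α} and e^{-i(0)γ}:
With c≡cos(β/2)=0.768054 and s≡sin(β/2)=0.640385, N=[1·1·1·1]^{1/2}=1.000000
The bounds max(0,m−m')=0 and min(l+m,l−m')=1 give 2 terms
  k=0: (−1)^0·1.0000/(1)·0.7681^2·0.6404^0 = +0.589906
  k=1: (−1)^1·1.0000/(1)·0.7681^0·0.6404^2 = -0.410094
d^1_{0,0}(1.39) = +0.589906 -0.410094 = +0.179813
|D^1_{0,0}|² = |d^1_{0,0}(β)|² = (+0.179813)² = 0.032333 (the z-rotation phases have unit modulus)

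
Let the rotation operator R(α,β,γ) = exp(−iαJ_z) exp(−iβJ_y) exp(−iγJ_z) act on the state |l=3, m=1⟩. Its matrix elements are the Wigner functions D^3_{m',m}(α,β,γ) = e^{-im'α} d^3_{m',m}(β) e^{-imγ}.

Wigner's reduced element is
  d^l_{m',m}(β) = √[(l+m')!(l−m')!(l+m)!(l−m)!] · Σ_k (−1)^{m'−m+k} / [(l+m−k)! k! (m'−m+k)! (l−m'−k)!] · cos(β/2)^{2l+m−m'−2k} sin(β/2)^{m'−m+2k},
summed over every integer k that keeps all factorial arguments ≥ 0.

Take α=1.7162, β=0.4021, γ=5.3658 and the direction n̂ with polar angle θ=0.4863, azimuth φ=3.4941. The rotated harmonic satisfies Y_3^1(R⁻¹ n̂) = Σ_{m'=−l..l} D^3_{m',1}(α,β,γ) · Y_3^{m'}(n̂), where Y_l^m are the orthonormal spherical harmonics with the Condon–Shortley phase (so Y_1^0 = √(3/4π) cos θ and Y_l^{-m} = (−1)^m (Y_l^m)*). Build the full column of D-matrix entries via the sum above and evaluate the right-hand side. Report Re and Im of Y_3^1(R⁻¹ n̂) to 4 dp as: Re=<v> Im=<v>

Re=0.4075 Im=0.0435

Need the full column D^3_{m',1} for m'=−3..3 at α=1.7162, β=0.4021, γ=5.3658.
cos(β/2)=0.979857, sin(β/2)=0.199698
d^3_{-3,1}: single k=4 term ⇒ +0.005914;  D = +0.005775-0.001274i
d^3_{-2,1}: k∈[3..4] ⇒ +0.047385 -0.000984 = +0.046401;  D = -0.016459-0.043384i
d^3_{-1,1}: k∈[2..4] ⇒ +0.220573 -0.012216 +0.000063 = +0.208420;  D = -0.182100+0.101383i
d^3_{0,1}: k∈[1..3] ⇒ +0.624855 -0.077862 +0.001078 = +0.548072;  D = +0.333172+0.435177i
d^3_{1,1}: k∈[0..2] ⇒ +0.885069 -0.294097 +0.009162 = +0.600134;  D = +0.418628-0.430014i
d^3_{2,1}: k∈[0..1] ⇒ -0.570412 +0.047385 = -0.523027;  D = +0.423672+0.306691i
d^3_{3,1}: single k=0 term ⇒ +0.142379;  D = -0.065896+0.126212i
Y_3^{m'}(θ=0.4863,φ=3.4941) and Σ D·Y over m':
  (+0.0058-0.0013i)·(-0.0209+0.0371i)  (-0.0165-0.0434i)·(+0.1503-0.1279i)  (-0.1821+0.1014i)·(-0.4122+0.1516i)  (+0.3332+0.4352i)·(+0.2995+0.0000i)  (+0.4186-0.4300i)·(+0.4122+0.1516i)  (+0.4237+0.3067i)·(+0.1503+0.1279i)  (-0.0659+0.1262i)·(+0.0209+0.0371i)
Y_3^1(R⁻¹ n̂) = +0.407545+0.043467i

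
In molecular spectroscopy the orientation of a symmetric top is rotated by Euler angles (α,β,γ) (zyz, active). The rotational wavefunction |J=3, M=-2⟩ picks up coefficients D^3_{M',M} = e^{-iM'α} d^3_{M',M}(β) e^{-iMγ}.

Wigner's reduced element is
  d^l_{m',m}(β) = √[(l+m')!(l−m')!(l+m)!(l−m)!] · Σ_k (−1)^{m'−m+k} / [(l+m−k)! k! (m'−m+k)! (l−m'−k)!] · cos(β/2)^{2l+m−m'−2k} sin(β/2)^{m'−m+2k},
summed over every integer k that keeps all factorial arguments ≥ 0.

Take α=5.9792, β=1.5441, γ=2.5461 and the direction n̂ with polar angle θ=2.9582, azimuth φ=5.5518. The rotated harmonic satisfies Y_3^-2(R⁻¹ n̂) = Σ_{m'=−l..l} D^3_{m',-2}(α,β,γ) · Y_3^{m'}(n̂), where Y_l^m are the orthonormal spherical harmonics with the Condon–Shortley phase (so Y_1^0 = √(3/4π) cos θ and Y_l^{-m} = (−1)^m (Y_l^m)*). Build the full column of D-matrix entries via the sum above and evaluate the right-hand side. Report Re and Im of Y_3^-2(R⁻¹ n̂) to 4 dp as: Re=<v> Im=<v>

Need the full column D^3_{m',-2} for m'=−3..3 at α=5.9792, β=1.5441, γ=2.5461.
cos(β/2)=0.716482, sin(β/2)=0.697605
d^3_{-3,-2}: single k=1 term ⇒ +0.322636;  D = -0.163700-0.278022i
d^3_{-2,-2}: k∈[0..1] ⇒ +0.135280 -0.641226 = -0.505946;  D = +0.114438+0.492835i
d^3_{-1,-2}: k∈[0..1] ⇒ -0.416521 +0.789725 = +0.373204;  D = +0.028271-0.372132i
d^3_{0,-2}: k∈[0..1] ⇒ +0.702428 -0.665903 = +0.036525;  D = +0.013541-0.033922i
d^3_{1,-2}: k∈[0..1] ⇒ -0.789725 +0.374330 = -0.415394;  D = -0.262421+0.322006i
d^3_{2,-2}: k∈[0..1] ⇒ +0.607883 -0.115255 = +0.492628;  D = +0.411250-0.271213i
d^3_{3,-2}: single k=0 term ⇒ -0.289955;  D = -0.278740+0.079860i
Y_3^{m'}(θ=2.9582,φ=5.5518) and Σ D·Y over m':
  (-0.1637-0.2780i)·(-0.0015+0.0021i)  (+0.1144+0.4928i)·(-0.0036-0.0332i)  (+0.0283-0.3721i)·(+0.1682+0.1509i)  (+0.0135-0.0339i)·(-0.6728+0.0000i)  (-0.2624+0.3220i)·(-0.1682+0.1509i)  (+0.4112-0.2712i)·(-0.0036+0.0332i)  (-0.2787+0.0799i)·(+0.0015+0.0021i)
Y_3^-2(R⁻¹ n̂) = +0.071065-0.120557i

Re=0.0711 Im=-0.1206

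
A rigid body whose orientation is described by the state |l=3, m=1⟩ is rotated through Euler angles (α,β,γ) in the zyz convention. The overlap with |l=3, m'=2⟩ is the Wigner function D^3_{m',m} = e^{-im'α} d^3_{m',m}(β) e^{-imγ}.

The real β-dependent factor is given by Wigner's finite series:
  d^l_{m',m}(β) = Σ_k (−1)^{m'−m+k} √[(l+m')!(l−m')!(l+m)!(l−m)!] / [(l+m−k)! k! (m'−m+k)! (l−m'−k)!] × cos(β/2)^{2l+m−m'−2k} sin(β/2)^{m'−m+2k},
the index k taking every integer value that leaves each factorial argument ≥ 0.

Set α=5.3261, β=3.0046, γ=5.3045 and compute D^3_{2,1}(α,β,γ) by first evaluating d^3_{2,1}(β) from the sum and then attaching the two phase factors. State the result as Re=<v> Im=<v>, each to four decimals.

D^3_{2,1}(5.3261,3.0046,5.3045) = e^{-i·2·5.3261}·d^3_{2,1}(3.0046)·e^{-i·1·5.3045}. Compute d first:
Half-angle: c=0.068443, s=0.997655. N=√(120·1·24·2)=75.894664
k: max(0,(1)−(2))=0 … min(3+(1),3−(2))=1
  k=0: (−1)^1·75.8947/(24)·0.0684^5·0.9977^1 = -0.000005
  k=1: (−1)^2·75.8947/(12)·0.0684^3·0.9977^3 = +0.002014
d^3_{2,1}(3.0046) = -0.000005 +0.002014 = +0.002009
Phases: e^{-i·(2)·5.3261}=-0.336666+0.941624i, e^{-i·(1)·5.3045}=+0.558114+0.829764i ⇒ D=-0.001947+0.000495i

Re=-0.0019 Im=0.0005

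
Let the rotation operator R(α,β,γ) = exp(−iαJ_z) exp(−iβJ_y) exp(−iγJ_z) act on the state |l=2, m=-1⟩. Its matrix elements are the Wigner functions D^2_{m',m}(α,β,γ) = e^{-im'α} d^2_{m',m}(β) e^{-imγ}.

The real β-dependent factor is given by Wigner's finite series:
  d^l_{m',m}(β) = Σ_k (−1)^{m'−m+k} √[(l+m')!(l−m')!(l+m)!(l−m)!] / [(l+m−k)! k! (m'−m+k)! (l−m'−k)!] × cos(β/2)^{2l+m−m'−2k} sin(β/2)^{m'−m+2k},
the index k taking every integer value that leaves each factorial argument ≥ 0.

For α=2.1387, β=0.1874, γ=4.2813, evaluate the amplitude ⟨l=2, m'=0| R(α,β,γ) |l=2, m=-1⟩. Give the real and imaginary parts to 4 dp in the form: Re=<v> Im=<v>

Re=0.0937 Im=0.2037

First d^2_{0,-1}(β=0.1874), then the phase factors e^{-i(0)α} and e^{-i(-1)γ}:
With c≡cos(β/2)=0.995613 and s≡sin(β/2)=0.093563, N=[2·2·1·6]^{1/2}=4.898979
Admissible k: 0..1 (factorial args all ≥0)
  k=0: (−1)^1·4.8990/(2)·0.9956^3·0.0936^1 = -0.226179
  k=1: (−1)^2·4.8990/(2)·0.9956^1·0.0936^3 = +0.001997
d^2_{0,-1}(0.1874) = -0.226179 +0.001997 = -0.224181
Attach z-rotation phases: D = e^{-i(0)(2.1387)}·(-0.224181)·e^{-i(-1)(4.2813)} = +0.093676+0.203671i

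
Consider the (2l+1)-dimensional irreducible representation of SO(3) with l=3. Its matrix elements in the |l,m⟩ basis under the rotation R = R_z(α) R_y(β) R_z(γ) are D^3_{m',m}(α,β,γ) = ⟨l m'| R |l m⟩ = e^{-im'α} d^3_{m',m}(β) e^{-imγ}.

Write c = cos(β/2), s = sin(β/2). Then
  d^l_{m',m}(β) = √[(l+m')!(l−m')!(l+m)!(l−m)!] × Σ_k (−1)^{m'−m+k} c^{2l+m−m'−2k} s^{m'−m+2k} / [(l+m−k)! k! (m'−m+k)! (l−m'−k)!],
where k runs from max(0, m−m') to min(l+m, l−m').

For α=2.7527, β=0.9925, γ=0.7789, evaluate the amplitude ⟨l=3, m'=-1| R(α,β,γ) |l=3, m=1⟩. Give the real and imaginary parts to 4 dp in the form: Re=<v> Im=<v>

Re=-0.1989 Im=0.4665

D^3_{-1,1}(2.7527,0.9925,0.7789) = e^{-i·-1·2.7527}·d^3_{-1,1}(0.9925)·e^{-i·1·0.7789}. Compute d first:
c=cos(0.9925/2)=0.879374, s=sin(0.9925/2)=0.476131; N=√[2·24·24·2]=48.000000
The bounds max(0,m−m')=2 and min(l+m,l−m')=4 give 3 terms
  k=2: (−1)^0·48.0000/(8)·0.8794^4·0.4761^2 = +0.813391
  k=3: (−1)^1·48.0000/(6)·0.8794^2·0.4761^4 = -0.317939
  k=4: (−1)^2·48.0000/(48)·0.8794^0·0.4761^6 = +0.011651
d^3_{-1,1}(0.9925) = +0.813391 -0.317939 +0.011651 = +0.507103
D = (-0.925329+0.379164i)·(+0.507103)·(+0.711687-0.702497i) = -0.198877+0.466478i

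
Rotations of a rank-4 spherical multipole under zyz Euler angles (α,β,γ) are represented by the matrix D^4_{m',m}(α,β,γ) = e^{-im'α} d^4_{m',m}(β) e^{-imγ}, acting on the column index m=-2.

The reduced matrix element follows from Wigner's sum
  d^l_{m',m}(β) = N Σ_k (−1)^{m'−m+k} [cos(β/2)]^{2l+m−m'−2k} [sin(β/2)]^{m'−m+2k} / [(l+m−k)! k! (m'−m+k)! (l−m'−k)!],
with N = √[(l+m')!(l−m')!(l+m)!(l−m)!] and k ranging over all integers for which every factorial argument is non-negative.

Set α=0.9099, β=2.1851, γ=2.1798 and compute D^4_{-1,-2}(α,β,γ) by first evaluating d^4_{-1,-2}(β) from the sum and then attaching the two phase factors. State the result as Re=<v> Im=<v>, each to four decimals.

First d^4_{-1,-2}(β=2.1851), then the phase factors e^{-i(-1)α} and e^{-i(-2)γ}:
Half-angle: c=0.460223, s=0.887803. N=√(6·120·2·720)=1018.233765
Admissible k: 0..2 (factorial args all ≥0)
  k=0: (−1)^1·1018.2338/(240)·0.4602^7·0.8878^1 = -0.016471
  k=1: (−1)^2·1018.2338/(48)·0.4602^5·0.8878^3 = +0.306477
  k=2: (−1)^3·1018.2338/(72)·0.4602^3·0.8878^5 = -0.760333
d^4_{-1,-2}(2.1851) = -0.016471 +0.306477 -0.760333 = -0.470327
Phases: e^{-i·(-1)·0.9099}=+0.613825+0.789442i, e^{-i·(-2)·2.1798}=-0.345516-0.938413i ⇒ D=-0.248679+0.399207i

Re=-0.2487 Im=0.3992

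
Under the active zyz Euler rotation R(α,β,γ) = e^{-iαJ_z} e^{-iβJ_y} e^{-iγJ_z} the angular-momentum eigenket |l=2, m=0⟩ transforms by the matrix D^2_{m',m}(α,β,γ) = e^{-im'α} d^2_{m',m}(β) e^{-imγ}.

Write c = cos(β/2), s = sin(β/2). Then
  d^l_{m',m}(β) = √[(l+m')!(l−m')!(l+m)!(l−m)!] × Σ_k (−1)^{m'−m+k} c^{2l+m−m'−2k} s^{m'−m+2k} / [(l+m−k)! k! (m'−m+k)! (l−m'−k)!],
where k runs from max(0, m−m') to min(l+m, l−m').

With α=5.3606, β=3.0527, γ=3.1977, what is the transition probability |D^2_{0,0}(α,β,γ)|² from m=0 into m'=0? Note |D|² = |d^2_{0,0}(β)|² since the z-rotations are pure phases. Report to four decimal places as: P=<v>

P=0.9765

First d^2_{0,0}(β=3.0527), then the phase factors e^{-i(0)α} and e^{-i(0)γ}:
Half-angle: c=0.044432, s=0.999012. N=√(2·2·2·2)=4.000000
k: max(0,(0)−(0))=0 … min(2+(0),2−(0))=2
  k=0: (−1)^0·4.0000/(4)·0.0444^4·0.9990^0 = +0.000004
  k=1: (−1)^1·4.0000/(1)·0.0444^2·0.9990^2 = -0.007881
  k=2: (−1)^2·4.0000/(4)·0.0444^0·0.9990^4 = +0.996056
d^2_{0,0}(3.0527) = +0.000004 -0.007881 +0.996056 = +0.988178
|D^2_{0,0}|² = |d^2_{0,0}(β)|² = (+0.988178)² = 0.976496 (the z-rotation phases have unit modulus)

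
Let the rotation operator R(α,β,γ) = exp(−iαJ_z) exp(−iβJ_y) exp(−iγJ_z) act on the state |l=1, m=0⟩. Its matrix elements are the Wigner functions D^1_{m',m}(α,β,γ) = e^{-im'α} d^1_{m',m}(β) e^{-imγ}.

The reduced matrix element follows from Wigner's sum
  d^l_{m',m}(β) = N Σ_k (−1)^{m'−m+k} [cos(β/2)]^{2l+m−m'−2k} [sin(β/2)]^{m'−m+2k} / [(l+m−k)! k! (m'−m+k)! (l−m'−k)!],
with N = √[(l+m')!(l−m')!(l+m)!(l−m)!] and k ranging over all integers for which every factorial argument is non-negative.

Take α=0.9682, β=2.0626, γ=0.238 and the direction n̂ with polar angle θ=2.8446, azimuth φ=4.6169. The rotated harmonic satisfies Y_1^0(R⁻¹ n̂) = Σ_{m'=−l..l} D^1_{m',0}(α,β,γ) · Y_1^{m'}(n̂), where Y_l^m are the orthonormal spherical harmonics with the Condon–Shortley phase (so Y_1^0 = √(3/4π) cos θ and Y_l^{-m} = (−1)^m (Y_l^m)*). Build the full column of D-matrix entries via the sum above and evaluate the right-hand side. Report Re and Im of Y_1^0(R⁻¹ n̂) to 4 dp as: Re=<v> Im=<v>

Need the full column D^1_{m',0} for m'=−1..1 at α=0.9682, β=2.0626, γ=0.238.
cos(β/2)=0.513704, sin(β/2)=0.857968
d^1_{-1,0}: single k=1 term ⇒ +0.623302;  D = +0.353277+0.513518i
d^1_{0,0}: k∈[0..1] ⇒ +0.263892 -0.736108 = -0.472217;  D = -0.472217+0.000000i
d^1_{1,0}: single k=0 term ⇒ -0.623302;  D = -0.353277+0.513518i
Y_1^{m'}(θ=2.8446,φ=4.6169) and Σ D·Y over m':
  (+0.3533+0.5135i)·(-0.0096+0.1006i)  (-0.4722+0.0000i)·(-0.4672+0.0000i)  (-0.3533+0.5135i)·(+0.0096+0.1006i)
Y_1^0(R⁻¹ n̂) = +0.110446+0.000000i

Re=0.1104 Im=0.0000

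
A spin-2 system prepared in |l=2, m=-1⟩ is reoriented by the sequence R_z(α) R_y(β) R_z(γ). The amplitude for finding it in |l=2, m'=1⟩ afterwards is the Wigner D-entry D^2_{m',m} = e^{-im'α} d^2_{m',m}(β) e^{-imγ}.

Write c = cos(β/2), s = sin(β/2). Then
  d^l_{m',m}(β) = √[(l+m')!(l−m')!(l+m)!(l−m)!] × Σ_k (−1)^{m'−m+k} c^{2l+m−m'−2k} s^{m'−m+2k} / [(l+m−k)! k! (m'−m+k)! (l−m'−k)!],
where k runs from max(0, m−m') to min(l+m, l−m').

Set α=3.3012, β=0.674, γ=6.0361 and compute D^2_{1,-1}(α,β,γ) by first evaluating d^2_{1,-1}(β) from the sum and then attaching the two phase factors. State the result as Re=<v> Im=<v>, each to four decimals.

D^2_{1,-1}(3.3012,0.674,6.0361) = e^{-i·1·3.3012}·d^2_{1,-1}(0.674)·e^{-i·-1·6.0361}. Compute d first:
c=cos(0.674/2)=0.943751, s=sin(0.674/2)=0.330657; N=√[6·1·1·6]=6.000000
Admissible k: 0..1 (factorial args all ≥0)
  k=0: (−1)^2·6.0000/(2)·0.9438^2·0.3307^2 = +0.292141
  k=1: (−1)^3·6.0000/(6)·0.9438^0·0.3307^4 = -0.011954
d^2_{1,-1}(0.674) = +0.292141 -0.011954 = +0.280187
Phases: e^{-i·(1)·3.3012}=-0.987290+0.158931i, e^{-i·(-1)·6.0361}=+0.969629-0.244579i ⇒ D=-0.257333+0.110835i

Re=-0.2573 Im=0.1108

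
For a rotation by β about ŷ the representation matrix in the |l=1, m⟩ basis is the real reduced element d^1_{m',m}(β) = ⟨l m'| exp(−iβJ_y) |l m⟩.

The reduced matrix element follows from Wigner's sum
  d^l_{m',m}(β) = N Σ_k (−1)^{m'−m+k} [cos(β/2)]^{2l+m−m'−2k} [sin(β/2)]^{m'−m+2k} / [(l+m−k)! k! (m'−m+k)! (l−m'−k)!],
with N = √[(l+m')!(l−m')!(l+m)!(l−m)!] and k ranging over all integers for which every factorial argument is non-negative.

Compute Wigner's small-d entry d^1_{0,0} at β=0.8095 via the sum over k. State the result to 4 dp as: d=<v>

d=0.6899

d^1_{0,0}(β=0.8095) via Wigner's sum:
With c≡cos(β/2)=0.919201 and s≡sin(β/2)=0.393789, N=[1·1·1·1]^{1/2}=1.000000
The bounds max(0,m−m')=0 and min(l+m,l−m')=1 give 2 terms
  k=0: (−1)^0·1.0000/(1)·0.9192^2·0.3938^0 = +0.844930
  k=1: (−1)^1·1.0000/(1)·0.9192^0·0.3938^2 = -0.155070
d^1_{0,0}(0.8095) = +0.844930 -0.155070 = +0.689860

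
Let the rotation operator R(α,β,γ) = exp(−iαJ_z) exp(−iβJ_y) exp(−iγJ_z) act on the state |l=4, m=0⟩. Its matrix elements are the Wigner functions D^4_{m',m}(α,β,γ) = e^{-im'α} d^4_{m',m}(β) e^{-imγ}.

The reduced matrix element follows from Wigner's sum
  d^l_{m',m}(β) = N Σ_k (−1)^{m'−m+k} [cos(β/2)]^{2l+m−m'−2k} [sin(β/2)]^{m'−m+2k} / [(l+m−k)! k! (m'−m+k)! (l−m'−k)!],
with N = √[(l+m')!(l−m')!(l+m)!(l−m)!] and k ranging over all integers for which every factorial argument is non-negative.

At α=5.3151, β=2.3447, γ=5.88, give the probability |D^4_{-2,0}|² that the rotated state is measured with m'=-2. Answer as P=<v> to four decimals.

D^4_{-2,0}(5.3151,2.3447,5.88) = e^{-i·-2·5.3151}·d^4_{-2,0}(2.3447)·e^{-i·0·5.88}. Compute d first:
Half-angle: c=0.387987, s=0.921665. N=√(2·720·24·24)=910.735966
Admissible k: 2..4 (factorial args all ≥0)
  k=2: (−1)^0·910.7360/(96)·0.3880^6·0.9217^2 = +0.027490
  k=3: (−1)^1·910.7360/(36)·0.3880^4·0.9217^4 = -0.413666
  k=4: (−1)^2·910.7360/(96)·0.3880^2·0.9217^6 = +0.875374
d^4_{-2,0}(2.3447) = +0.027490 -0.413666 +0.875374 = +0.489197
|D^4_{-2,0}|² = |d^4_{-2,0}(β)|² = (+0.489197)² = 0.239314 (the z-rotation phases have unit modulus)

P=0.2393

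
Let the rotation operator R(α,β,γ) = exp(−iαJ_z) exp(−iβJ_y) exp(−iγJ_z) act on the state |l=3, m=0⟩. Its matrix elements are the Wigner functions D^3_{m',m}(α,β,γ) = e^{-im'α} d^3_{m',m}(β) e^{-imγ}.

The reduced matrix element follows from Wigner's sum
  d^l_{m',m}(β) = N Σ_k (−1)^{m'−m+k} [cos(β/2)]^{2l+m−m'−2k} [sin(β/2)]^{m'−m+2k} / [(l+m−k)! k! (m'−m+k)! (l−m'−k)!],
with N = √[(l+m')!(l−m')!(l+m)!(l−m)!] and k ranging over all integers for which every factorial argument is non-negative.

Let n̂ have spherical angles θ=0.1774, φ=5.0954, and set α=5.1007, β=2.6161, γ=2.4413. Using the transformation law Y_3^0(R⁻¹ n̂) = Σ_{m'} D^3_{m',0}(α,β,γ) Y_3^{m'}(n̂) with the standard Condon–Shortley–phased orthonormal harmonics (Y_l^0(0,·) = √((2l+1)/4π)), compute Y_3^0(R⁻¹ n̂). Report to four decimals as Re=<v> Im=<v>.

Need the full column D^3_{m',0} for m'=−3..3 at α=5.1007, β=2.6161, γ=2.4413.
cos(β/2)=0.259734, sin(β/2)=0.965680
d^3_{-3,0}: single k=3 term ⇒ +0.070567;  D = -0.064834+0.027861i
d^3_{-2,0}: k∈[2..3] ⇒ +0.023246 -0.321329 = -0.298084;  D = +0.212619+0.208919i
d^3_{-1,0}: k∈[1..3] ⇒ +0.003954 -0.163982 +0.755589 = +0.595561;  D = +0.225495-0.551222i
d^3_{0,0}: k∈[0..3] ⇒ +0.000307 -0.038196 +0.527998 -0.810962 = -0.320853;  D = -0.320853+0.000000i
d^3_{1,0}: k∈[0..2] ⇒ -0.003954 +0.163982 -0.755589 = -0.595561;  D = -0.225495-0.551222i
d^3_{2,0}: k∈[0..1] ⇒ +0.023246 -0.321329 = -0.298084;  D = +0.212619-0.208919i
d^3_{3,0}: single k=0 term ⇒ -0.070567;  D = +0.064834+0.027861i
Y_3^{m'}(θ=0.1774,φ=5.0954) and Σ D·Y over m':
  (-0.0648+0.0279i)·(-0.0021-0.0009i)  (+0.2126+0.2089i)·(-0.0226+0.0217i)  (+0.2255-0.5512i)·(+0.0819+0.2034i)  (-0.3209+0.0000i)·(+0.6774+0.0000i)  (-0.2255-0.5512i)·(-0.0819+0.2034i)  (+0.2126-0.2089i)·(-0.0226-0.0217i)  (+0.0648+0.0279i)·(+0.0021-0.0009i)
Y_3^0(R⁻¹ n̂) = +0.025435+0.000000i

Re=0.0254 Im=0.0000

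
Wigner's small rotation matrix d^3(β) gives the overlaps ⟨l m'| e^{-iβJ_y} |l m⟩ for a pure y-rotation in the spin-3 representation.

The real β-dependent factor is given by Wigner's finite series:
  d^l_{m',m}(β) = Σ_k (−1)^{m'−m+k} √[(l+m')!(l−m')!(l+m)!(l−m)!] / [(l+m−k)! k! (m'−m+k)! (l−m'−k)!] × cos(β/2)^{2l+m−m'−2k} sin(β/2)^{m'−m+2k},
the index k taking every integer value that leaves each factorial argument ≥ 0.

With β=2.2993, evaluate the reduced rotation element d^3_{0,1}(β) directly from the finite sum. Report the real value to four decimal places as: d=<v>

d^3_{0,1}(β=2.2993) via Wigner's sum:
Half-angle: c=0.408807, s=0.912621. N=√(6·6·24·2)=41.569219
k∈{1,2,3} keeps every argument non-negative
  k=1: (−1)^0·41.5692/(12)·0.4088^5·0.9126^1 = +0.036097
  k=2: (−1)^1·41.5692/(4)·0.4088^3·0.9126^3 = -0.539682
  k=3: (−1)^2·41.5692/(12)·0.4088^1·0.9126^5 = +0.896522
d^3_{0,1}(2.2993) = +0.036097 -0.539682 +0.896522 = +0.392937

d=0.3929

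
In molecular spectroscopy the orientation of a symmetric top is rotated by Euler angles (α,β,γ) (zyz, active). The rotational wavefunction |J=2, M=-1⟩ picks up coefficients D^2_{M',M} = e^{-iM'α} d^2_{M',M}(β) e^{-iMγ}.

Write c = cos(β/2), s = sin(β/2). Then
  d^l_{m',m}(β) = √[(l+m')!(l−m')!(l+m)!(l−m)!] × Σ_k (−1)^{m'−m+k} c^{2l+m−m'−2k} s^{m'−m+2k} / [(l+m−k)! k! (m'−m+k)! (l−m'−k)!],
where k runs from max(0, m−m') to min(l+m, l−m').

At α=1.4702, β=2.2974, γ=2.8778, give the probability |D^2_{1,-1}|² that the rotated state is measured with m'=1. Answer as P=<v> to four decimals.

First d^2_{1,-1}(β=2.2974), then the phase factors e^{-i(1)α} and e^{-i(-1)γ}:
Half-angle: c=0.409674, s=0.912232. N=√(6·1·1·6)=6.000000
k: max(0,(-1)−(1))=0 … min(2+(-1),2−(1))=1
  k=0: (−1)^2·6.0000/(2)·0.4097^2·0.9122^2 = +0.418994
  k=1: (−1)^3·6.0000/(6)·0.4097^0·0.9122^4 = -0.692503
d^2_{1,-1}(2.2974) = +0.418994 -0.692503 = -0.273508
|D^2_{1,-1}|² = |d^2_{1,-1}(β)|² = (-0.273508)² = 0.074807 (the z-rotation phases have unit modulus)

P=0.0748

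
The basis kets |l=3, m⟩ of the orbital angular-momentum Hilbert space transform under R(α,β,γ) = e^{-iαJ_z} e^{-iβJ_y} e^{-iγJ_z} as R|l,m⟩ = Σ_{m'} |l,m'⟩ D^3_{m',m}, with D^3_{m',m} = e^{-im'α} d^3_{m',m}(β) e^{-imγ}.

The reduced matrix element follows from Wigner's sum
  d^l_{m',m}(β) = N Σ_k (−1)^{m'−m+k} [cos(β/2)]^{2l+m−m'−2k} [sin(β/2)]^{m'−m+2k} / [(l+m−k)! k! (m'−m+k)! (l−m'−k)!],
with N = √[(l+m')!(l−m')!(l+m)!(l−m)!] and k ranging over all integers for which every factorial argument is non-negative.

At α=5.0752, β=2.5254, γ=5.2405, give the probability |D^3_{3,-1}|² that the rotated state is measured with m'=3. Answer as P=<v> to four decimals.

P=0.0862

D^3_{3,-1}(5.0752,2.5254,5.2405) = e^{-i·3·5.0752}·d^3_{3,-1}(2.5254)·e^{-i·-1·5.2405}. Compute d first:
Half-angle: c=0.303245, s=0.952913. N=√(720·1·2·24)=185.903201
Admissible k: 0..0 (factorial args all ≥0)
  k=0: (−1)^4·185.9032/(48)·0.3032^2·0.9529^4 = +0.293661
d^3_{3,-1}(2.5254) = +0.293661
|D^3_{3,-1}|² = |d^3_{3,-1}(β)|² = (+0.293661)² = 0.086237 (the z-rotation phases have unit modulus)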